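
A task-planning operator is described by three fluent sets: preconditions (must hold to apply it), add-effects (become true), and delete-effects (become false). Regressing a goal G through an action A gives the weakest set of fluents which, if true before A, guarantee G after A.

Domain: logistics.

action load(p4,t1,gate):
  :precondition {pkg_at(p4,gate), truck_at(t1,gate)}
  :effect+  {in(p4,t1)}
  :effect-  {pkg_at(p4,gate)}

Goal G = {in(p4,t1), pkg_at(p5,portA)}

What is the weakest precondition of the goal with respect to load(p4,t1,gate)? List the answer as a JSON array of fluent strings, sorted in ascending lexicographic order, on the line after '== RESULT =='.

Regress:
  G ∩ del = {}  (empty — regression defined)
  G \ add = {in(p4,t1), pkg_at(p5,portA)} \ {in(p4,t1)} = {pkg_at(p5,portA)}
  ∪ pre   = {pkg_at(p5,portA)} ∪ {pkg_at(p4,gate), truck_at(t1,gate)}
          = {pkg_at(p4,gate), pkg_at(p5,portA), truck_at(t1,gate)}

== RESULT ==
["pkg_at(p4,gate)", "pkg_at(p5,portA)", "truck_at(t1,gate)"]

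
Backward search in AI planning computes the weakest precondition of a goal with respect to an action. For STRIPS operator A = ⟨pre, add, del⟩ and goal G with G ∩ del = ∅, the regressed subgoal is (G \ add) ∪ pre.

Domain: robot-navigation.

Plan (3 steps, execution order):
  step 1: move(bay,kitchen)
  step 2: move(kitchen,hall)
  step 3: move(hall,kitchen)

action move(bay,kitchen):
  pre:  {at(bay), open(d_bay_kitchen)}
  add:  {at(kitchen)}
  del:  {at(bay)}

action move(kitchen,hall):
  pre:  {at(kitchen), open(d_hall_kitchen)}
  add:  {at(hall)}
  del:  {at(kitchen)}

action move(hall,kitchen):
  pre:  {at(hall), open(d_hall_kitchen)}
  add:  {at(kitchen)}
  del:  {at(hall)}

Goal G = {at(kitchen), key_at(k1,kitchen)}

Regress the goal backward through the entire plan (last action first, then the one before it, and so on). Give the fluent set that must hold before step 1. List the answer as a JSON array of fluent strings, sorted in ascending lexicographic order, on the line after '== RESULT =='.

Regress step by step:
  through step 3 (move(hall,kitchen)): drop {at(kitchen)}, keep {key_at(k1,kitchen)}, require {at(hall), open(d_hall_kitchen)}
    → {at(hall), key_at(k1,kitchen), open(d_hall_kitchen)}
  through step 2 (move(kitchen,hall)): drop {at(hall)}, keep {key_at(k1,kitchen), open(d_hall_kitchen)}, require {at(kitchen), open(d_hall_kitchen)}
    → {at(kitchen), key_at(k1,kitchen), open(d_hall_kitchen)}
  through step 1 (move(bay,kitchen)): drop {at(kitchen)}, keep {key_at(k1,kitchen), open(d_hall_kitchen)}, require {at(bay), open(d_bay_kitchen)}
    → {at(bay), key_at(k1,kitchen), open(d_bay_kitchen), open(d_hall_kitchen)}

== RESULT ==
["at(bay)", "key_at(k1,kitchen)", "open(d_bay_kitchen)", "open(d_hall_kitchen)"]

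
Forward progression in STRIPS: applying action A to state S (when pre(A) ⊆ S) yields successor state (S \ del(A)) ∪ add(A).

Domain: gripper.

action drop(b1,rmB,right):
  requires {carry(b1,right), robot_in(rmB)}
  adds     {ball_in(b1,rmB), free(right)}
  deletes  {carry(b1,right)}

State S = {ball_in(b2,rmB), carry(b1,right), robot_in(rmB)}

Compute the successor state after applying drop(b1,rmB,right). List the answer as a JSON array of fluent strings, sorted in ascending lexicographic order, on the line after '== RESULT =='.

Progress:
  pre ⊆ S: {carry(b1,right), robot_in(rmB)} ⊆ S  — applicable
  S \ del = {ball_in(b2,rmB), robot_in(rmB)}
  ∪ add   = {ball_in(b1,rmB), ball_in(b2,rmB), free(right), robot_in(rmB)}

== RESULT ==
["ball_in(b1,rmB)", "ball_in(b2,rmB)", "free(right)", "robot_in(rmB)"]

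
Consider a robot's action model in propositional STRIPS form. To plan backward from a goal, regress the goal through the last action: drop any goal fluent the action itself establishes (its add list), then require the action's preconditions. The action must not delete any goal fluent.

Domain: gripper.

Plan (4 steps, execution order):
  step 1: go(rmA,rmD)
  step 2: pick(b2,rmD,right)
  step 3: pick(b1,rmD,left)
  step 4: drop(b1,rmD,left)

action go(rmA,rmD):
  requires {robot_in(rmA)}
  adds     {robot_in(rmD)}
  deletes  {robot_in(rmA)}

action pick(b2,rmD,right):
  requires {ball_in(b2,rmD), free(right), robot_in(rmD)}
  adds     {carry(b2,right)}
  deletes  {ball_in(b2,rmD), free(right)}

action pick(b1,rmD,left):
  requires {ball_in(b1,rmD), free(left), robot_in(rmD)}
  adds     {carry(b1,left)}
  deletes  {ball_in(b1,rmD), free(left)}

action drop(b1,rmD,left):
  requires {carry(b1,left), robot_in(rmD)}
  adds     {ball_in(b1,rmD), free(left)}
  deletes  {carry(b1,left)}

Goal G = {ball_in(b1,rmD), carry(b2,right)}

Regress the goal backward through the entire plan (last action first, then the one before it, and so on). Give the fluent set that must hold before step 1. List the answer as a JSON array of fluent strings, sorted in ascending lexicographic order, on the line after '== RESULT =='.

Regress step by step:
  through step 4 (drop(b1,rmD,left)): drop {ball_in(b1,rmD)}, keep {carry(b2,right)}, require {carry(b1,left), robot_in(rmD)}
    → {carry(b1,left), carry(b2,right), robot_in(rmD)}
  through step 3 (pick(b1,rmD,left)): drop {carry(b1,left)}, keep {carry(b2,right), robot_in(rmD)}, require {ball_in(b1,rmD), free(left), robot_in(rmD)}
    → {ball_in(b1,rmD), carry(b2,right), free(left), robot_in(rmD)}
  through step 2 (pick(b2,rmD,right)): drop {carry(b2,right)}, keep {ball_in(b1,rmD), free(left), robot_in(rmD)}, require {ball_in(b2,rmD), free(right), robot_in(rmD)}
    → {ball_in(b1,rmD), ball_in(b2,rmD), free(left), free(right), robot_in(rmD)}
  through step 1 (go(rmA,rmD)): drop {robot_in(rmD)}, keep {ball_in(b1,rmD), ball_in(b2,rmD), free(left), free(right)}, require {robot_in(rmA)}
    → {ball_in(b1,rmD), ball_in(b2,rmD), free(left), free(right), robot_in(rmA)}

== RESULT ==
["ball_in(b1,rmD)", "ball_in(b2,rmD)", "free(left)", "free(right)", "robot_in(rmA)"]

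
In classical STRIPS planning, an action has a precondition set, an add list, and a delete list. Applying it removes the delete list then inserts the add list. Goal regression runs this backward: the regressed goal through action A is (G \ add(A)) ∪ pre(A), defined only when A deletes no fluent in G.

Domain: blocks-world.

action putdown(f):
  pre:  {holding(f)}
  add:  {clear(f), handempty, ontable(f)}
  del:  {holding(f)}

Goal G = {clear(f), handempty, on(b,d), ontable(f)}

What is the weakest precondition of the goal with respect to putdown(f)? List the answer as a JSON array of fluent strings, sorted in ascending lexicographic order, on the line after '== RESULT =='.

Regress:
  G ∩ del = {}  (empty — regression defined)
  G \ add = {clear(f), handempty, on(b,d), ontable(f)} \ {clear(f), handempty, ontable(f)} = {on(b,d)}
  ∪ pre   = {on(b,d)} ∪ {holding(f)}
          = {holding(f), on(b,d)}

== RESULT ==
["holding(f)", "on(b,d)"]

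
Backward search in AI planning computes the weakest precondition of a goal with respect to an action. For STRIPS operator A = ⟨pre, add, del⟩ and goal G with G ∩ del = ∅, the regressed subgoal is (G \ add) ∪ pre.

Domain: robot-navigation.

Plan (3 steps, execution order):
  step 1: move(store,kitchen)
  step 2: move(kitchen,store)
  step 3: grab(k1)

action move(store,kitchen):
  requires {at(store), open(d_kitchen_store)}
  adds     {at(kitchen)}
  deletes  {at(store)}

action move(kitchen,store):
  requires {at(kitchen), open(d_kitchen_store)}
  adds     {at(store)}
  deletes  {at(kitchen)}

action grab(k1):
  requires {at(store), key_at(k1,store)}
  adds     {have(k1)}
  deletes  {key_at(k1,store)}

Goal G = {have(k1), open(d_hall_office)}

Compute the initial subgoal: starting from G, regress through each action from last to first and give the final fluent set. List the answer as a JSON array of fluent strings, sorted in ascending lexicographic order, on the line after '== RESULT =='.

Work backward from the goal:
  through step 3 (grab(k1)): drop {have(k1)}, keep {open(d_hall_office)}, require {at(store), key_at(k1,store)}
    → {at(store), key_at(k1,store), open(d_hall_office)}
  through step 2 (move(kitchen,store)): drop {at(store)}, keep {key_at(k1,store), open(d_hall_office)}, require {at(kitchen), open(d_kitchen_store)}
    → {at(kitchen), key_at(k1,store), open(d_hall_office), open(d_kitchen_store)}
  through step 1 (move(store,kitchen)): drop {at(kitchen)}, keep {key_at(k1,store), open(d_hall_office), open(d_kitchen_store)}, require {at(store), open(d_kitchen_store)}
    → {at(store), key_at(k1,store), open(d_hall_office), open(d_kitchen_store)}

== RESULT ==
["at(store)", "key_at(k1,store)", "open(d_hall_office)", "open(d_kitchen_store)"]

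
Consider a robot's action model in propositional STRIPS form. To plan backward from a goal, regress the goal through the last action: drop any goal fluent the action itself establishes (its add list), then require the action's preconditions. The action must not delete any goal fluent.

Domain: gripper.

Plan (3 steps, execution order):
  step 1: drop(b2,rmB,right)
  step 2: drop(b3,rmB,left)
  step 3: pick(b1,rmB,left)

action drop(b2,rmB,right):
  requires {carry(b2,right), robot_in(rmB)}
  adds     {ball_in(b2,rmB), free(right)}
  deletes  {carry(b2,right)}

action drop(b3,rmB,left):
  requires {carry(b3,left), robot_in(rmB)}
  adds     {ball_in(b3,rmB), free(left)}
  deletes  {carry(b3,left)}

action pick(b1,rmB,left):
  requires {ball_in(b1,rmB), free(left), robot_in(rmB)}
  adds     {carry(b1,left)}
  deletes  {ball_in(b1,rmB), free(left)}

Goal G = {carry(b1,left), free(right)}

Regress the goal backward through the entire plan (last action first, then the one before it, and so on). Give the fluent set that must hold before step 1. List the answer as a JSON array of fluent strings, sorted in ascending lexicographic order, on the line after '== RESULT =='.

Regress step by step:
  through step 3 (pick(b1,rmB,left)): drop {carry(b1,left)}, keep {free(right)}, require {ball_in(b1,rmB), free(left), robot_in(rmB)}
    → {ball_in(b1,rmB), free(left), free(right), robot_in(rmB)}
  through step 2 (drop(b3,rmB,left)): drop {free(left)}, keep {ball_in(b1,rmB), free(right), robot_in(rmB)}, require {carry(b3,left), robot_in(rmB)}
    → {ball_in(b1,rmB), carry(b3,left), free(right), robot_in(rmB)}
  through step 1 (drop(b2,rmB,right)): drop {free(right)}, keep {ball_in(b1,rmB), carry(b3,left), robot_in(rmB)}, require {carry(b2,right), robot_in(rmB)}
    → {ball_in(b1,rmB), carry(b2,right), carry(b3,left), robot_in(rmB)}

== RESULT ==
["ball_in(b1,rmB)", "carry(b2,right)", "carry(b3,left)", "robot_in(rmB)"]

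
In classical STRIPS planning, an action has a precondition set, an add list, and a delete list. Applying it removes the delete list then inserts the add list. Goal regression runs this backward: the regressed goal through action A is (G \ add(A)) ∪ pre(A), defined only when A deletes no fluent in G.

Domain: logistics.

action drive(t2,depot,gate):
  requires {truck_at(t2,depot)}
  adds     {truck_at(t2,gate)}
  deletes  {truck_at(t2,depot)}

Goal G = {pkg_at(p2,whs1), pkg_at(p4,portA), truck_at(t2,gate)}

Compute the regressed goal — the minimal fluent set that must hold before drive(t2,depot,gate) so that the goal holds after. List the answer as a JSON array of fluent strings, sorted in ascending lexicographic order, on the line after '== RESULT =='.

Compute (G \ add) ∪ pre:
  G ∩ del = {}  (empty — regression defined)
  G \ add = {pkg_at(p2,whs1), pkg_at(p4,portA), truck_at(t2,gate)} \ {truck_at(t2,gate)} = {pkg_at(p2,whs1), pkg_at(p4,portA)}
  ∪ pre   = {pkg_at(p2,whs1), pkg_at(p4,portA)} ∪ {truck_at(t2,depot)}
          = {pkg_at(p2,whs1), pkg_at(p4,portA), truck_at(t2,depot)}

== RESULT ==
["pkg_at(p2,whs1)", "pkg_at(p4,portA)", "truck_at(t2,depot)"]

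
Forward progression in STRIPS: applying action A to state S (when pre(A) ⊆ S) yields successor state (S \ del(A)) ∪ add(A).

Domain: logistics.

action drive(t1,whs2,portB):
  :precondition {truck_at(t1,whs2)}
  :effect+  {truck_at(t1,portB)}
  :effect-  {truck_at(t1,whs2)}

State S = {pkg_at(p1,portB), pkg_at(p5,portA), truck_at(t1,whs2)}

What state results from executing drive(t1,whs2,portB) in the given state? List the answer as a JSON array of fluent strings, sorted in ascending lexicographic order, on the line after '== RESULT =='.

Compute (S \ del) ∪ add:
  pre ⊆ S: {truck_at(t1,whs2)} ⊆ S  — applicable
  S \ del = {pkg_at(p1,portB), pkg_at(p5,portA)}
  ∪ add   = {pkg_at(p1,portB), pkg_at(p5,portA), truck_at(t1,portB)}

== RESULT ==
["pkg_at(p1,portB)", "pkg_at(p5,portA)", "truck_at(t1,portB)"]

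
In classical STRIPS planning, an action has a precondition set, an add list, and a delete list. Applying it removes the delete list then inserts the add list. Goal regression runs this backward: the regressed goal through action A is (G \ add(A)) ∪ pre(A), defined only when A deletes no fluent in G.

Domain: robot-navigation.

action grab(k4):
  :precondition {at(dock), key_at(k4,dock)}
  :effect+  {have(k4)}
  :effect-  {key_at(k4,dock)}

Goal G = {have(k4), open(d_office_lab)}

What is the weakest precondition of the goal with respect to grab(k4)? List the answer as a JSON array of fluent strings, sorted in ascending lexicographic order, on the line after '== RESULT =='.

Compute (G \ add) ∪ pre:
  G ∩ del = {}  (empty — regression defined)
  G \ add = {have(k4), open(d_office_lab)} \ {have(k4)} = {open(d_office_lab)}
  ∪ pre   = {open(d_office_lab)} ∪ {at(dock), key_at(k4,dock)}
          = {at(dock), key_at(k4,dock), open(d_office_lab)}

== RESULT ==
["at(dock)", "key_at(k4,dock)", "open(d_office_lab)"]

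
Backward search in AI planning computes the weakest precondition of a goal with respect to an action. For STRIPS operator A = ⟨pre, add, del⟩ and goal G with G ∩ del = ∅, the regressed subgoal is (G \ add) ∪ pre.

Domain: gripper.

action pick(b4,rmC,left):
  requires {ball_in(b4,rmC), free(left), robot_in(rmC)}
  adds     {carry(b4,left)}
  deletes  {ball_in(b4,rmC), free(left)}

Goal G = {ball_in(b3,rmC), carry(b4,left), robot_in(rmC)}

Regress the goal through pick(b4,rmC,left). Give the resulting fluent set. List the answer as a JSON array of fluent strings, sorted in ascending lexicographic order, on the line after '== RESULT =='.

Regress:
  G ∩ del = {}  (empty — regression defined)
  G \ add = {ball_in(b3,rmC), carry(b4,left), robot_in(rmC)} \ {carry(b4,left)} = {ball_in(b3,rmC), robot_in(rmC)}
  ∪ pre   = {ball_in(b3,rmC), robot_in(rmC)} ∪ {ball_in(b4,rmC), free(left), robot_in(rmC)}
          = {ball_in(b3,rmC), ball_in(b4,rmC), free(left), robot_in(rmC)}

== RESULT ==
["ball_in(b3,rmC)", "ball_in(b4,rmC)", "free(left)", "robot_in(rmC)"]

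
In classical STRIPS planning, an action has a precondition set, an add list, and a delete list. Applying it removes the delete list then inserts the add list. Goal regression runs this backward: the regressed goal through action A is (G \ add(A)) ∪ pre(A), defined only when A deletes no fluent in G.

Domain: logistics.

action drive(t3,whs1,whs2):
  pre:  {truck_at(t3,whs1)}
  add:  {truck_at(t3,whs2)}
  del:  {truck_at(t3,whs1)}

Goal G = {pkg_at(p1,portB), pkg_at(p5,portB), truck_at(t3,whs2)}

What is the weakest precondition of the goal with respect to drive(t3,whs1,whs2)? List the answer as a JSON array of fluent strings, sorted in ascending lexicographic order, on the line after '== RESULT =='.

Compute (G \ add) ∪ pre:
  G ∩ del = {}  (empty — regression defined)
  G \ add = {pkg_at(p1,portB), pkg_at(p5,portB), truck_at(t3,whs2)} \ {truck_at(t3,whs2)} = {pkg_at(p1,portB), pkg_at(p5,portB)}
  ∪ pre   = {pkg_at(p1,portB), pkg_at(p5,portB)} ∪ {truck_at(t3,whs1)}
          = {pkg_at(p1,portB), pkg_at(p5,portB), truck_at(t3,whs1)}

== RESULT ==
["pkg_at(p1,portB)", "pkg_at(p5,portB)", "truck_at(t3,whs1)"]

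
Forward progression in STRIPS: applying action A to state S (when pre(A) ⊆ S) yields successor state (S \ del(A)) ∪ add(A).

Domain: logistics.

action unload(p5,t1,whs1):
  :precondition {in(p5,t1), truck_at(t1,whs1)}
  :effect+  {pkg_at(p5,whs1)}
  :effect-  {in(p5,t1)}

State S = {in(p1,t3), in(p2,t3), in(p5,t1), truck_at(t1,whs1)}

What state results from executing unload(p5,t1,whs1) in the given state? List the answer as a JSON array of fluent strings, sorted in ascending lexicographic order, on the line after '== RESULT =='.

Progress:
  pre ⊆ S: {in(p5,t1), truck_at(t1,whs1)} ⊆ S  — applicable
  S \ del = {in(p1,t3), in(p2,t3), truck_at(t1,whs1)}
  ∪ add   = {in(p1,t3), in(p2,t3), pkg_at(p5,whs1), truck_at(t1,whs1)}

== RESULT ==
["in(p1,t3)", "in(p2,t3)", "pkg_at(p5,whs1)", "truck_at(t1,whs1)"]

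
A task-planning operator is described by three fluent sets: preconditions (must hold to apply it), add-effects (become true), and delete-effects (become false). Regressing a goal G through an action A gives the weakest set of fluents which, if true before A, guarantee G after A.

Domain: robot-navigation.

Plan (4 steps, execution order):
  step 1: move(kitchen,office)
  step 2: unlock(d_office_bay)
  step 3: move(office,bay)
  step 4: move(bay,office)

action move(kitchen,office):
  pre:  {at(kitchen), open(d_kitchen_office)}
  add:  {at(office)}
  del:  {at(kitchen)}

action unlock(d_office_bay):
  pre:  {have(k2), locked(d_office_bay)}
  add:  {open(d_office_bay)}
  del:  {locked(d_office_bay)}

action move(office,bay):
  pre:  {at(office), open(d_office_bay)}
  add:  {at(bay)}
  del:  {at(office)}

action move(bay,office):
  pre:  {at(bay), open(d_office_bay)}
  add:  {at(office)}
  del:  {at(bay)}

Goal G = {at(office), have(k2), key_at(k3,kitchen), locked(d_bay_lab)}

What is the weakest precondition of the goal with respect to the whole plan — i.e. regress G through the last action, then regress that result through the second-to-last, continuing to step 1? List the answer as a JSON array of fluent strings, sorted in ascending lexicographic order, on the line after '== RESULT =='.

Regress step by step:
  through step 4 (move(bay,office)): drop {at(office)}, keep {have(k2), key_at(k3,kitchen), locked(d_bay_lab)}, require {at(bay), open(d_office_bay)}
    → {at(bay), have(k2), key_at(k3,kitchen), locked(d_bay_lab), open(d_office_bay)}
  through step 3 (move(office,bay)): drop {at(bay)}, keep {have(k2), key_at(k3,kitchen), locked(d_bay_lab), open(d_office_bay)}, require {at(office), open(d_office_bay)}
    → {at(office), have(k2), key_at(k3,kitchen), locked(d_bay_lab), open(d_office_bay)}
  through step 2 (unlock(d_office_bay)): drop {open(d_office_bay)}, keep {at(office), have(k2), key_at(k3,kitchen), locked(d_bay_lab)}, require {have(k2), locked(d_office_bay)}
    → {at(office), have(k2), key_at(k3,kitchen), locked(d_bay_lab), locked(d_office_bay)}
  through step 1 (move(kitchen,office)): drop {at(office)}, keep {have(k2), key_at(k3,kitchen), locked(d_bay_lab), locked(d_office_bay)}, require {at(kitchen), open(d_kitchen_office)}
    → {at(kitchen), have(k2), key_at(k3,kitchen), locked(d_bay_lab), locked(d_office_bay), open(d_kitchen_office)}

== RESULT ==
["at(kitchen)", "have(k2)", "key_at(k3,kitchen)", "locked(d_bay_lab)", "locked(d_office_bay)", "open(d_kitchen_office)"]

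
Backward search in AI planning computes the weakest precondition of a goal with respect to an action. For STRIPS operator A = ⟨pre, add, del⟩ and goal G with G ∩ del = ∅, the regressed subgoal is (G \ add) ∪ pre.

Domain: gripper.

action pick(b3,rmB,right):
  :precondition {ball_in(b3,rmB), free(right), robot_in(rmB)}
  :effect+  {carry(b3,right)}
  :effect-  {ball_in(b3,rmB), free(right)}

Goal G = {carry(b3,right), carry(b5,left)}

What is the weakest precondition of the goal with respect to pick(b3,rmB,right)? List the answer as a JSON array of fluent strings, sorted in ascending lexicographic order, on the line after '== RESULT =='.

Compute (G \ add) ∪ pre:
  G ∩ del = {}  (empty — regression defined)
  G \ add = {carry(b3,right), carry(b5,left)} \ {carry(b3,right)} = {carry(b5,left)}
  ∪ pre   = {carry(b5,left)} ∪ {ball_in(b3,rmB), free(right), robot_in(rmB)}
          = {ball_in(b3,rmB), carry(b5,left), free(right), robot_in(rmB)}

== RESULT ==
["ball_in(b3,rmB)", "carry(b5,left)", "free(right)", "robot_in(rmB)"]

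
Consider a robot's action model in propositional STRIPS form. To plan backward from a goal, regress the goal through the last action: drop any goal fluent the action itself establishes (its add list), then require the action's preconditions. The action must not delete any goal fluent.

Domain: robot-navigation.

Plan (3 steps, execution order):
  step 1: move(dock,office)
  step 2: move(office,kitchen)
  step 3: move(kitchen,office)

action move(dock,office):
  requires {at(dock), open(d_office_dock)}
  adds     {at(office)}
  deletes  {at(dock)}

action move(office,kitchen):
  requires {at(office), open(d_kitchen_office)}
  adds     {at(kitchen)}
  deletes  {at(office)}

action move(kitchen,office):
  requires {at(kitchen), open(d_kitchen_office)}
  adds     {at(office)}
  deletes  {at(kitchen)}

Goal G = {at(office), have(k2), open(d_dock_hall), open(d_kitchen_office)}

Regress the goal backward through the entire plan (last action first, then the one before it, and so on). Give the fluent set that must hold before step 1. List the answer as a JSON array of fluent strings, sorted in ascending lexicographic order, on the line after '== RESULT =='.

Work backward from the goal:
  through step 3 (move(kitchen,office)): drop {at(office)}, keep {have(k2), open(d_dock_hall), open(d_kitchen_office)}, require {at(kitchen), open(d_kitchen_office)}
    → {at(kitchen), have(k2), open(d_dock_hall), open(d_kitchen_office)}
  through step 2 (move(office,kitchen)): drop {at(kitchen)}, keep {have(k2), open(d_dock_hall), open(d_kitchen_office)}, require {at(office), open(d_kitchen_office)}
    → {at(office), have(k2), open(d_dock_hall), open(d_kitchen_office)}
  through step 1 (move(dock,office)): drop {at(office)}, keep {have(k2), open(d_dock_hall), open(d_kitchen_office)}, require {at(dock), open(d_office_dock)}
    → {at(dock), have(k2), open(d_dock_hall), open(d_kitchen_office), open(d_office_dock)}

== RESULT ==
["at(dock)", "have(k2)", "open(d_dock_hall)", "open(d_kitchen_office)", "open(d_office_dock)"]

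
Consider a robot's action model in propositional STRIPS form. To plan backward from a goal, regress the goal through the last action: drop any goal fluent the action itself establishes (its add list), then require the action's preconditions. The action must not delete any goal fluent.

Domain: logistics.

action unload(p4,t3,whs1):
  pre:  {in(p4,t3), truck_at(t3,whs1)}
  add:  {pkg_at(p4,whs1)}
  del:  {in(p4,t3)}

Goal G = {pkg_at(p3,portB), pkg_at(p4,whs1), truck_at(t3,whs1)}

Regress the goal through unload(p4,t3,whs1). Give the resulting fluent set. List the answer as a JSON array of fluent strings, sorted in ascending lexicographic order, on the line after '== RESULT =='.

Compute (G \ add) ∪ pre:
  G ∩ del = {}  (empty — regression defined)
  G \ add = {pkg_at(p3,portB), pkg_at(p4,whs1), truck_at(t3,whs1)} \ {pkg_at(p4,whs1)} = {pkg_at(p3,portB), truck_at(t3,whs1)}
  ∪ pre   = {pkg_at(p3,portB), truck_at(t3,whs1)} ∪ {in(p4,t3), truck_at(t3,whs1)}
          = {in(p4,t3), pkg_at(p3,portB), truck_at(t3,whs1)}

== RESULT ==
["in(p4,t3)", "pkg_at(p3,portB)", "truck_at(t3,whs1)"]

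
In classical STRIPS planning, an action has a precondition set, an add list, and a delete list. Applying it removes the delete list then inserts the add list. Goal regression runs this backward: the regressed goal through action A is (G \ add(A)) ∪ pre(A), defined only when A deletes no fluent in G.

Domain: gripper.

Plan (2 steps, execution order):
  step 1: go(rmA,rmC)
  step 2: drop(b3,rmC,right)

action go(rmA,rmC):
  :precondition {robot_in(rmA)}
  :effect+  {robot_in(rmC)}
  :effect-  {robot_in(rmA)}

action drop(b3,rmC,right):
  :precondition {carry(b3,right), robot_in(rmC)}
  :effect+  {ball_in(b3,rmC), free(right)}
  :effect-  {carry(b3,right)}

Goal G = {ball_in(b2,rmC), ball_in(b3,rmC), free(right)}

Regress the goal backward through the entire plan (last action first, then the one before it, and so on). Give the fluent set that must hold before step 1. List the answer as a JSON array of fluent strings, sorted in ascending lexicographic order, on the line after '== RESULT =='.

Work backward from the goal:
  through step 2 (drop(b3,rmC,right)): drop {ball_in(b3,rmC), free(right)}, keep {ball_in(b2,rmC)}, require {carry(b3,right), robot_in(rmC)}
    → {ball_in(b2,rmC), carry(b3,right), robot_in(rmC)}
  through step 1 (go(rmA,rmC)): drop {robot_in(rmC)}, keep {ball_in(b2,rmC), carry(b3,right)}, require {robot_in(rmA)}
    → {ball_in(b2,rmC), carry(b3,right), robot_in(rmA)}

== RESULT ==
["ball_in(b2,rmC)", "carry(b3,right)", "robot_in(rmA)"]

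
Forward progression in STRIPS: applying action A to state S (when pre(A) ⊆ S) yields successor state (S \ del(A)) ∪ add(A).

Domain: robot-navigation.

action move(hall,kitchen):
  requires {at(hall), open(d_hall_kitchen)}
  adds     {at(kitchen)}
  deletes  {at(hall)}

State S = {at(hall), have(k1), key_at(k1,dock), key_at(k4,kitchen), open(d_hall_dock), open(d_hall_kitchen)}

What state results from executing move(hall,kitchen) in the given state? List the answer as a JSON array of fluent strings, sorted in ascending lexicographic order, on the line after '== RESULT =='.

Compute (S \ del) ∪ add:
  pre ⊆ S: {at(hall), open(d_hall_kitchen)} ⊆ S  — applicable
  S \ del = {have(k1), key_at(k1,dock), key_at(k4,kitchen), open(d_hall_dock), open(d_hall_kitchen)}
  ∪ add   = {at(kitchen), have(k1), key_at(k1,dock), key_at(k4,kitchen), open(d_hall_dock), open(d_hall_kitchen)}

== RESULT ==
["at(kitchen)", "have(k1)", "key_at(k1,dock)", "key_at(k4,kitchen)", "open(d_hall_dock)", "open(d_hall_kitchen)"]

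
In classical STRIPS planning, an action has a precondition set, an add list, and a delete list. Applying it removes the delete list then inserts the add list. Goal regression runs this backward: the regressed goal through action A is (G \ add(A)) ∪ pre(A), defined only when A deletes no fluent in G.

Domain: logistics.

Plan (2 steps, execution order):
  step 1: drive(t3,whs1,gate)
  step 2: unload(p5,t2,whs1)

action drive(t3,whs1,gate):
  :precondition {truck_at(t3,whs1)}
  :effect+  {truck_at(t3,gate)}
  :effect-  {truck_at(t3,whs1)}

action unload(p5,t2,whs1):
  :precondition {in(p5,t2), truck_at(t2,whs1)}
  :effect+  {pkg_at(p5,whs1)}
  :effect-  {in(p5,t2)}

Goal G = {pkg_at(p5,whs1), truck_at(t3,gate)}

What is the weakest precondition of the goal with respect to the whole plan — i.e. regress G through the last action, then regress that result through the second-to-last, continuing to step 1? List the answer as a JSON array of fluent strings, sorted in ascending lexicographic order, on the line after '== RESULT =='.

Regress step by step:
  through step 2 (unload(p5,t2,whs1)): drop {pkg_at(p5,whs1)}, keep {truck_at(t3,gate)}, require {in(p5,t2), truck_at(t2,whs1)}
    → {in(p5,t2), truck_at(t2,whs1), truck_at(t3,gate)}
  through step 1 (drive(t3,whs1,gate)): drop {truck_at(t3,gate)}, keep {in(p5,t2), truck_at(t2,whs1)}, require {truck_at(t3,whs1)}
    → {in(p5,t2), truck_at(t2,whs1), truck_at(t3,whs1)}

== RESULT ==
["in(p5,t2)", "truck_at(t2,whs1)", "truck_at(t3,whs1)"]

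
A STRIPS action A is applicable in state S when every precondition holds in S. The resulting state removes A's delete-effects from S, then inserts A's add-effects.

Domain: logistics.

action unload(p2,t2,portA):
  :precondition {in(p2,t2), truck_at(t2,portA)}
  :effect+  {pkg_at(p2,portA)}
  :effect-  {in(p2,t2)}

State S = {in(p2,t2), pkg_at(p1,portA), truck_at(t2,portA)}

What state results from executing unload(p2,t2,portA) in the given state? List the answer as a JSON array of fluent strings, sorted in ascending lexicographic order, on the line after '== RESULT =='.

Progress:
  pre ⊆ S: {in(p2,t2), truck_at(t2,portA)} ⊆ S  — applicable
  S \ del = {pkg_at(p1,portA), truck_at(t2,portA)}
  ∪ add   = {pkg_at(p1,portA), pkg_at(p2,portA), truck_at(t2,portA)}

== RESULT ==
["pkg_at(p1,portA)", "pkg_at(p2,portA)", "truck_at(t2,portA)"]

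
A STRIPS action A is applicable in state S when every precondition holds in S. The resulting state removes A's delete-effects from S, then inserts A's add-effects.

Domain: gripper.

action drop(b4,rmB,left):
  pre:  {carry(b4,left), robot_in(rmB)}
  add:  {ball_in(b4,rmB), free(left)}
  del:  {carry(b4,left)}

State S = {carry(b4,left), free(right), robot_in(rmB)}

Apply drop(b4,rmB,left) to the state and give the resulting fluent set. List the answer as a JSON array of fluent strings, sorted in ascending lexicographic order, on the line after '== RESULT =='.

Progress:
  pre ⊆ S: {carry(b4,left), robot_in(rmB)} ⊆ S  — applicable
  S \ del = {free(right), robot_in(rmB)}
  ∪ add   = {ball_in(b4,rmB), free(left), free(right), robot_in(rmB)}

== RESULT ==
["ball_in(b4,rmB)", "free(left)", "free(right)", "robot_in(rmB)"]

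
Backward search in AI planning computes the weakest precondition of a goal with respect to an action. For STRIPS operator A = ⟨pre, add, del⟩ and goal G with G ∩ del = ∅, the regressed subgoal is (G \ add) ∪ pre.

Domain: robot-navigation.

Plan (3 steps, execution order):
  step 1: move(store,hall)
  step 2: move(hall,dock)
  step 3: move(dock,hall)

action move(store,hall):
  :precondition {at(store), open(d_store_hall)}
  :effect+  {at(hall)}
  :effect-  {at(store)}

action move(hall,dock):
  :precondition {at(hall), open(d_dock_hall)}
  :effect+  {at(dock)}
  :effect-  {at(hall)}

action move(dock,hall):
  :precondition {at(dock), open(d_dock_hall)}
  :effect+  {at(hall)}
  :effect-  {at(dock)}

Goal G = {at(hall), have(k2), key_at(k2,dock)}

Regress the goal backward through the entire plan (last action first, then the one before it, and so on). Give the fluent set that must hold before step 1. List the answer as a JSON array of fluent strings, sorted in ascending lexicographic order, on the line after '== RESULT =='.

Work backward from the goal:
  through step 3 (move(dock,hall)): drop {at(hall)}, keep {have(k2), key_at(k2,dock)}, require {at(dock), open(d_dock_hall)}
    → {at(dock), have(k2), key_at(k2,dock), open(d_dock_hall)}
  through step 2 (move(hall,dock)): drop {at(dock)}, keep {have(k2), key_at(k2,dock), open(d_dock_hall)}, require {at(hall), open(d_dock_hall)}
    → {at(hall), have(k2), key_at(k2,dock), open(d_dock_hall)}
  through step 1 (move(store,hall)): drop {at(hall)}, keep {have(k2), key_at(k2,dock), open(d_dock_hall)}, require {at(store), open(d_store_hall)}
    → {at(store), have(k2), key_at(k2,dock), open(d_dock_hall), open(d_store_hall)}

== RESULT ==
["at(store)", "have(k2)", "key_at(k2,dock)", "open(d_dock_hall)", "open(d_store_hall)"]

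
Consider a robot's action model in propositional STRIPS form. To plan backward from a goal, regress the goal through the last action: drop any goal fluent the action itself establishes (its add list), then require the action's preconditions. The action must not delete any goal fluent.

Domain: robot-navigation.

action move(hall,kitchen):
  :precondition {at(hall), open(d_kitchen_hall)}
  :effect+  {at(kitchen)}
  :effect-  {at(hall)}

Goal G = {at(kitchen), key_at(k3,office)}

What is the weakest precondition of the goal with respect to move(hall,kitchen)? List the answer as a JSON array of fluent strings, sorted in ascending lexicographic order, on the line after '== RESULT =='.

Regress:
  G ∩ del = {}  (empty — regression defined)
  G \ add = {at(kitchen), key_at(k3,office)} \ {at(kitchen)} = {key_at(k3,office)}
  ∪ pre   = {key_at(k3,office)} ∪ {at(hall), open(d_kitchen_hall)}
          = {at(hall), key_at(k3,office), open(d_kitchen_hall)}

== RESULT ==
["at(hall)", "key_at(k3,office)", "open(d_kitchen_hall)"]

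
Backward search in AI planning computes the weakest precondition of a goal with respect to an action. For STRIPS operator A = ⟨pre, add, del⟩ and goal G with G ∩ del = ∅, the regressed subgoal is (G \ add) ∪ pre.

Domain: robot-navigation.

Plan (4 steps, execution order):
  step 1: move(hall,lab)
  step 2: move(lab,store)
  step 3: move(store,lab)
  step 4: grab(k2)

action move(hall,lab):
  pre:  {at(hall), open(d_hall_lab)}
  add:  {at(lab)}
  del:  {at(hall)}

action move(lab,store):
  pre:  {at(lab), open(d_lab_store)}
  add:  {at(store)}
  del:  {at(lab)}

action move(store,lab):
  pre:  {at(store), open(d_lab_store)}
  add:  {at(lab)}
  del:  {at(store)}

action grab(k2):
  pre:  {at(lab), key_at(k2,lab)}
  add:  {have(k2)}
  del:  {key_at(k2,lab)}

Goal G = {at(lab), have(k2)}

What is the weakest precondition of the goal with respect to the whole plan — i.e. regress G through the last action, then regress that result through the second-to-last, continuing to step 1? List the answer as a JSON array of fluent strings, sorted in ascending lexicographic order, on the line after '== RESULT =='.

Work backward from the goal:
  through step 4 (grab(k2)): drop {have(k2)}, keep {at(lab)}, require {at(lab), key_at(k2,lab)}
    → {at(lab), key_at(k2,lab)}
  through step 3 (move(store,lab)): drop {at(lab)}, keep {key_at(k2,lab)}, require {at(store), open(d_lab_store)}
    → {at(store), key_at(k2,lab), open(d_lab_store)}
  through step 2 (move(lab,store)): drop {at(store)}, keep {key_at(k2,lab), open(d_lab_store)}, require {at(lab), open(d_lab_store)}
    → {at(lab), key_at(k2,lab), open(d_lab_store)}
  through step 1 (move(hall,lab)): drop {at(lab)}, keep {key_at(k2,lab), open(d_lab_store)}, require {at(hall), open(d_hall_lab)}
    → {at(hall), key_at(k2,lab), open(d_hall_lab), open(d_lab_store)}

== RESULT ==
["at(hall)", "key_at(k2,lab)", "open(d_hall_lab)", "open(d_lab_store)"]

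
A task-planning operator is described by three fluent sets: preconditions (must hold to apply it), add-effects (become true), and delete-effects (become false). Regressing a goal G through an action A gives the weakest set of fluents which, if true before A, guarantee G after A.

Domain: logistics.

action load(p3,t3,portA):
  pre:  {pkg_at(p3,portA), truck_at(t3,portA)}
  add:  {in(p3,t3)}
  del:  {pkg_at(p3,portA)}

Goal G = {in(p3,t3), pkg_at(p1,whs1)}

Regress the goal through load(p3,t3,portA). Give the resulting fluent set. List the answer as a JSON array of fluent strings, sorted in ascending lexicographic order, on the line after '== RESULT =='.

Regress:
  G ∩ del = {}  (empty — regression defined)
  G \ add = {in(p3,t3), pkg_at(p1,whs1)} \ {in(p3,t3)} = {pkg_at(p1,whs1)}
  ∪ pre   = {pkg_at(p1,whs1)} ∪ {pkg_at(p3,portA), truck_at(t3,portA)}
          = {pkg_at(p1,whs1), pkg_at(p3,portA), truck_at(t3,portA)}

== RESULT ==
["pkg_at(p1,whs1)", "pkg_at(p3,portA)", "truck_at(t3,portA)"]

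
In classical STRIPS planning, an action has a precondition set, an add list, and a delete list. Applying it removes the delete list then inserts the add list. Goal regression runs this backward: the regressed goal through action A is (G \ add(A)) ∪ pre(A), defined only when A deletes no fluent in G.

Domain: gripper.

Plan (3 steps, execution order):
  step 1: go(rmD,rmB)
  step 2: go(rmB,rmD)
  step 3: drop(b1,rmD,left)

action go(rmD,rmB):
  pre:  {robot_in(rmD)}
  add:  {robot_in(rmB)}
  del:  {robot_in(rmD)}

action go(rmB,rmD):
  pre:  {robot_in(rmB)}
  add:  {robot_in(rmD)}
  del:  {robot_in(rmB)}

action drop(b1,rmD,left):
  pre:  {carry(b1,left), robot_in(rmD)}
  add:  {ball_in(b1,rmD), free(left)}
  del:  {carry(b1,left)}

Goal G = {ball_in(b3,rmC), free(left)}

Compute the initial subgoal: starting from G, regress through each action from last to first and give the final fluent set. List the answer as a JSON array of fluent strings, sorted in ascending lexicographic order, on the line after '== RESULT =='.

Work backward from the goal:
  through step 3 (drop(b1,rmD,left)): drop {free(left)}, keep {ball_in(b3,rmC)}, require {carry(b1,left), robot_in(rmD)}
    → {ball_in(b3,rmC), carry(b1,left), robot_in(rmD)}
  through step 2 (go(rmB,rmD)): drop {robot_in(rmD)}, keep {ball_in(b3,rmC), carry(b1,left)}, require {robot_in(rmB)}
    → {ball_in(b3,rmC), carry(b1,left), robot_in(rmB)}
  through step 1 (go(rmD,rmB)): drop {robot_in(rmB)}, keep {ball_in(b3,rmC), carry(b1,left)}, require {robot_in(rmD)}
    → {ball_in(b3,rmC), carry(b1,left), robot_in(rmD)}

== RESULT ==
["ball_in(b3,rmC)", "carry(b1,left)", "robot_in(rmD)"]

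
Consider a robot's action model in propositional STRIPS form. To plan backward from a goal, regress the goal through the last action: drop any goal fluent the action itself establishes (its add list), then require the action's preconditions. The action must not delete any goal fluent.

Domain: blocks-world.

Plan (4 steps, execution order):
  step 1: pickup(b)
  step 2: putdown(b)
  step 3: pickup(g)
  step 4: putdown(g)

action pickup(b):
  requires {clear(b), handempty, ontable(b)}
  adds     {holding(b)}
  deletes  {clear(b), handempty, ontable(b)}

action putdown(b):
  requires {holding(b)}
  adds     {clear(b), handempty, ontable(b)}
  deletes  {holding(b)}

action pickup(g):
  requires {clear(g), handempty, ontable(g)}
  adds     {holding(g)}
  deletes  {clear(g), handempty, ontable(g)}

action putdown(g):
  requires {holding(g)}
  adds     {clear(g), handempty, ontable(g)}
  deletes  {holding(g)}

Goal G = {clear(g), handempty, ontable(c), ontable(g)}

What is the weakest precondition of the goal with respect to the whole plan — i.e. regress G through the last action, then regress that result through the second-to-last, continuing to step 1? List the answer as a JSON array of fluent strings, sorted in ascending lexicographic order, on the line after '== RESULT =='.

Work backward from the goal:
  through step 4 (putdown(g)): drop {clear(g), handempty, ontable(g)}, keep {ontable(c)}, require {holding(g)}
    → {holding(g), ontable(c)}
  through step 3 (pickup(g)): drop {holding(g)}, keep {ontable(c)}, require {clear(g), handempty, ontable(g)}
    → {clear(g), handempty, ontable(c), ontable(g)}
  through step 2 (putdown(b)): drop {handempty}, keep {clear(g), ontable(c), ontable(g)}, require {holding(b)}
    → {clear(g), holding(b), ontable(c), ontable(g)}
  through step 1 (pickup(b)): drop {holding(b)}, keep {clear(g), ontable(c), ontable(g)}, require {clear(b), handempty, ontable(b)}
    → {clear(b), clear(g), handempty, ontable(b), ontable(c), ontable(g)}

== RESULT ==
["clear(b)", "clear(g)", "handempty", "ontable(b)", "ontable(c)", "ontable(g)"]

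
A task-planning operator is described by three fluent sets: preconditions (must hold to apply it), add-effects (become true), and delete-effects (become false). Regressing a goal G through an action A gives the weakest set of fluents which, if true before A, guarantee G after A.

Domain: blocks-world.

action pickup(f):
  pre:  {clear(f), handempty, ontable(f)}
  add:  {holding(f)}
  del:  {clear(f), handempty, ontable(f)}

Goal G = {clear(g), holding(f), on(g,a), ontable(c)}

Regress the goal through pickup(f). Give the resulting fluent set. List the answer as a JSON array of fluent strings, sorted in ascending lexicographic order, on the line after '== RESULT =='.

Compute (G \ add) ∪ pre:
  G ∩ del = {}  (empty — regression defined)
  G \ add = {clear(g), holding(f), on(g,a), ontable(c)} \ {holding(f)} = {clear(g), on(g,a), ontable(c)}
  ∪ pre   = {clear(g), on(g,a), ontable(c)} ∪ {clear(f), handempty, ontable(f)}
          = {clear(f), clear(g), handempty, on(g,a), ontable(c), ontable(f)}

== RESULT ==
["clear(f)", "clear(g)", "handempty", "on(g,a)", "ontable(c)", "ontable(f)"]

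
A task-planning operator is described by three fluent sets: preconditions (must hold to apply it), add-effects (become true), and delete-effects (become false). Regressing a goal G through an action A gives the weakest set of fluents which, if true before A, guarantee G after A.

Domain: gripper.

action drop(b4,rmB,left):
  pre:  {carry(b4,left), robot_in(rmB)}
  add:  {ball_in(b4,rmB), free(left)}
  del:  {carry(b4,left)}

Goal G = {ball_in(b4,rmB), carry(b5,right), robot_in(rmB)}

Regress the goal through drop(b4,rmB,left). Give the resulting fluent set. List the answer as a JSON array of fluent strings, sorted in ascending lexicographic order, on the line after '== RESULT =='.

Regress:
  G ∩ del = {}  (empty — regression defined)
  G \ add = {ball_in(b4,rmB), carry(b5,right), robot_in(rmB)} \ {ball_in(b4,rmB), free(left)} = {carry(b5,right), robot_in(rmB)}
  ∪ pre   = {carry(b5,right), robot_in(rmB)} ∪ {carry(b4,left), robot_in(rmB)}
          = {carry(b4,left), carry(b5,right), robot_in(rmB)}

== RESULT ==
["carry(b4,left)", "carry(b5,right)", "robot_in(rmB)"]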